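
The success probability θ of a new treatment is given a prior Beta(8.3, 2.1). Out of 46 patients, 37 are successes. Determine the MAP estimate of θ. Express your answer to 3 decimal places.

Prior: Beta(8.3, 2.1).
Data: 37 successes in 46 trials. The binomial likelihood contributes θ^37(1−θ)^9, so the posterior is Beta(8.3+37, 2.1+9) = Beta(45.3, 11.1).
For Beta(a, b) with a, b > 1 the mode is (a−1)/(a+b−2) = 44.3/54.4 ≈ 0.814.

θ̂_MAP = 0.814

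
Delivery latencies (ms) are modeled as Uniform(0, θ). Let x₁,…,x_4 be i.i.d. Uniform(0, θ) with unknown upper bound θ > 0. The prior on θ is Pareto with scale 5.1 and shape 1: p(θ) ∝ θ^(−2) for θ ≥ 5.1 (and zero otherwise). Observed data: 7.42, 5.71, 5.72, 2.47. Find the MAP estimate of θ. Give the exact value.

θ̂_MAP = 7.42

The Uniform(0, θ) likelihood is θ^(−n) for θ ≥ max(xᵢ), zero otherwise. Here max(xᵢ) = 7.42.
Posterior ∝ θ^(−2) · θ^(−4) = θ^(−6) on θ ≥ max(5.1, 7.42) = 7.42.
This density is strictly decreasing in θ, so the posterior mode lies at the lower boundary of the support.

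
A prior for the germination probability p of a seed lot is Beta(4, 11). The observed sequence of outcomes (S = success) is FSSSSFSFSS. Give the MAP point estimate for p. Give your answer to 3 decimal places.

Prior: Beta(4, 11).
Data: 7 successes in 10 trials (from the sequence). The binomial likelihood contributes p^7(1−p)^3, so the posterior is Beta(4+7, 11+3) = Beta(11, 14).
For Beta(a, b) with a, b > 1 the mode is (a−1)/(a+b−2) = 10/23 ≈ 0.435.

p̂_MAP = 0.435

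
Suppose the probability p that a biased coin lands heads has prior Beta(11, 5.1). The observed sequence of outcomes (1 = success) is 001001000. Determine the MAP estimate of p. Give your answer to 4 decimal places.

p̂_MAP = 0.5195

Prior: Beta(11, 5.1).
Data: 2 successes in 9 trials (from the sequence). The binomial likelihood contributes p^2(1−p)^7, so the posterior is Beta(11+2, 5.1+7) = Beta(13, 12.1).
For Beta(a, b) with a, b > 1 the mode is (a−1)/(a+b−2) = 12/23.1 ≈ 0.5195.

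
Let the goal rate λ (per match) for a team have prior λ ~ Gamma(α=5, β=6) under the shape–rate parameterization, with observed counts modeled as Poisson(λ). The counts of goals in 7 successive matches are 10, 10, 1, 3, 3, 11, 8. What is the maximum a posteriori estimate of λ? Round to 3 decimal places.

λ̂_MAP = 3.846

Σxᵢ = 10+10+1+3+3+11+8 = 46, with n = 7.
Posterior ∝ λ^4e^(−6λ) · λ^46e^(−7λ) = λ^50e^(−13λ), i.e. Gamma(shape=51, rate=13).
The mode of a Gamma(a, b) with a ≥ 1 (shape–rate) is (a−1)/b = 50/13 ≈ 3.846.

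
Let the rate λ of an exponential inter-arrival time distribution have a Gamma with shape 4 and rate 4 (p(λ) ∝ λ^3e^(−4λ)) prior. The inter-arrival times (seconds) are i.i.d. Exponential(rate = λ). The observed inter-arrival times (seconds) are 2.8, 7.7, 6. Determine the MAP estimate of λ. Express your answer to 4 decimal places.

λ̂_MAP = 0.2927

The Exponential(rate=λ) likelihood is ∝ λ^n e^(−λΣtᵢ). Here n = 3 and Σtᵢ = 2.8 + 7.7 + 6 = 16.5.
Posterior ∝ λ^3e^(−4λ) · λ^3e^(−16.5λ) = λ^6e^(−20.5λ), i.e. Gamma(7, 20.5).
Mode = (a−1)/b = 6/20.5 ≈ 0.2927.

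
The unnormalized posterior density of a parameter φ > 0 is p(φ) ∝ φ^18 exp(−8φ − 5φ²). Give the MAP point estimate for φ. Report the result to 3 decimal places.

ℓ'(φ) = 18/φ − 8 − 10φ. Setting this to zero and multiplying by φ: 10φ² + 8φ − 18 = 0.
φ = (−8 + √(8² + 4·10·18)) / (2·10) = (−8 + √784) / 20 = (−8 + 28)/20 = 1.
ℓ''(φ) = −18/φ² − 10 < 0, confirming a maximum.

φ̂_MAP = 1.000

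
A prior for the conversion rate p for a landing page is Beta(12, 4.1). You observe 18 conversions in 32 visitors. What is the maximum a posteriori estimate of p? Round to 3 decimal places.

p̂_MAP = 0.629

Prior: Beta(12, 4.1).
Data: 18 successes in 32 trials. The binomial likelihood contributes p^18(1−p)^14, so the posterior is Beta(12+18, 4.1+14) = Beta(30, 18.1).
For Beta(a, b) with a, b > 1 the mode is (a−1)/(a+b−2) = 29/46.1 ≈ 0.629.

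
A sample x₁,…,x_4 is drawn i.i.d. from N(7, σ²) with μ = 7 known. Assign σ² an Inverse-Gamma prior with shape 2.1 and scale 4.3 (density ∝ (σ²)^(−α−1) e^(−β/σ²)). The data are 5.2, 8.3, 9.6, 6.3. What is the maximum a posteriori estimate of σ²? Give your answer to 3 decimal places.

σ̂²_MAP = 2.037

Sum of squared deviations about the known mean: SS = (5.2−7)² + (8.3−7)² + (9.6−7)² + (6.3−7)² = 12.18.
The Normal likelihood contributes (σ²)^(−n/2) exp(−SS/(2σ²)), so the posterior is Inverse-Gamma(α + n/2, β + SS/2) = Inverse-Gamma(4.1, 10.39).
The mode of Inverse-Gamma(a, b) is b/(a+1) = 10.39/5.1 ≈ 2.037.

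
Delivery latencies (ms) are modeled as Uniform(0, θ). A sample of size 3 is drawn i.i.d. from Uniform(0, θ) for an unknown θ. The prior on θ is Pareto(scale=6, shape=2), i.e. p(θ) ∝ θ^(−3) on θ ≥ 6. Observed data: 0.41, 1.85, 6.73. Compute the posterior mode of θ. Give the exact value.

θ̂_MAP = 6.73

The Uniform(0, θ) likelihood is θ^(−n) for θ ≥ max(xᵢ), zero otherwise. Here max(xᵢ) = 6.73.
Posterior ∝ θ^(−3) · θ^(−3) = θ^(−6) on θ ≥ max(6, 6.73) = 6.73.
This density is strictly decreasing in θ, so the posterior mode lies at the lower boundary of the support.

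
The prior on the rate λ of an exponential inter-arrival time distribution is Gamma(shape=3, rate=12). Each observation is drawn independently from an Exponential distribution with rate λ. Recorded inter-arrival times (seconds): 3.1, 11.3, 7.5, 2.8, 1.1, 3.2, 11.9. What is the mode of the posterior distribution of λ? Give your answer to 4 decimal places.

λ̂_MAP = 0.1701

The Exponential(rate=λ) likelihood is ∝ λ^n e^(−λΣtᵢ). Here n = 7 and Σtᵢ = 3.1 + 11.3 + 7.5 + 2.8 + 1.1 + 3.2 + 11.9 = 40.9.
Posterior ∝ λ^2e^(−12λ) · λ^7e^(−40.9λ) = λ^9e^(−52.9λ), i.e. Gamma(10, 52.9).
Mode = (a−1)/b = 9/52.9 ≈ 0.1701.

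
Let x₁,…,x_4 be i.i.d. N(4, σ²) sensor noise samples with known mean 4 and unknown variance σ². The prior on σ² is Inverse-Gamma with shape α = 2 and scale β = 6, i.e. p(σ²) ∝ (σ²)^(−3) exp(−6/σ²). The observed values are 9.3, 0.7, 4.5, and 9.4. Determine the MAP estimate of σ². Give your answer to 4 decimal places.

σ̂²_MAP = 8.0390

Sum of squared deviations about the known mean: SS = (9.3−4)² + (0.7−4)² + (4.5−4)² + (9.4−4)² = 68.39.
The Normal likelihood contributes (σ²)^(−n/2) exp(−SS/(2σ²)), so the posterior is Inverse-Gamma(α + n/2, β + SS/2) = Inverse-Gamma(4, 40.195).
The mode of Inverse-Gamma(a, b) is b/(a+1) = 40.195/5 ≈ 8.0390.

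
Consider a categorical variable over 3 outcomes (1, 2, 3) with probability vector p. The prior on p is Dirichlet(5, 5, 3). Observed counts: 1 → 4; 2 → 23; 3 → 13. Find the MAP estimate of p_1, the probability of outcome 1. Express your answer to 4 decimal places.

MAP estimate: 0.1600

The posterior is Dirichlet(αᵢ + nᵢ) = Dirichlet(9, 28, 16).
For a Dirichlet(a₁,…,a_K) with all aᵢ > 1, the mode has j-th component (aⱼ − 1)/(Σaᵢ − K).
Here Σaᵢ = 53 and K = 3, so p_1 = (9 − 1)/(53 − 3) = 8/50 ≈ 0.1600.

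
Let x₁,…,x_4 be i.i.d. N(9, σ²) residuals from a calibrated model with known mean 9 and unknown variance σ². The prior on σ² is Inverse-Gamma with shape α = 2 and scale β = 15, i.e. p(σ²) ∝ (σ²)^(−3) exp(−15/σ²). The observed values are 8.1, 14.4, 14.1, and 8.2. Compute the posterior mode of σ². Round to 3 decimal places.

σ̂²_MAP = 8.662

Sum of squared deviations about the known mean: SS = (8.1−9)² + (14.4−9)² + (14.1−9)² + (8.2−9)² = 56.62.
The Normal likelihood contributes (σ²)^(−n/2) exp(−SS/(2σ²)), so the posterior is Inverse-Gamma(α + n/2, β + SS/2) = Inverse-Gamma(4, 43.31).
The mode of Inverse-Gamma(a, b) is b/(a+1) = 43.31/5 ≈ 8.662.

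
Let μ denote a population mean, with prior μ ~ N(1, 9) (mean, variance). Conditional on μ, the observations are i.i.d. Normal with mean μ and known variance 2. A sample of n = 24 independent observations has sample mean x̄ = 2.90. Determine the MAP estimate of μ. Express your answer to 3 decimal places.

n = 24, x̄ = 2.90.
For a Normal prior and Normal likelihood with known variance, the posterior is Normal; its mode equals its mean, the precision-weighted average.
Prior precision 1/σ₀² = 1/9; data precision n/σ² = 24/2 = 12.
μ̂ = ((1/9)·1 + 12·2.9) / (1/9 + 12) = (1571/45)/(109/9) = 1571/545 ≈ 2.883.

μ̂_MAP = 2.883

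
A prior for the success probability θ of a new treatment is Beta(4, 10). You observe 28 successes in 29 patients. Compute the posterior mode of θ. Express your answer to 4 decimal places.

Prior: Beta(4, 10).
Data: 28 successes in 29 trials. The binomial likelihood contributes θ^28(1−θ)^1, so the posterior is Beta(4+28, 10+1) = Beta(32, 11).
For Beta(a, b) with a, b > 1 the mode is (a−1)/(a+b−2) = 31/41 ≈ 0.7561.

θ̂_MAP = 0.7561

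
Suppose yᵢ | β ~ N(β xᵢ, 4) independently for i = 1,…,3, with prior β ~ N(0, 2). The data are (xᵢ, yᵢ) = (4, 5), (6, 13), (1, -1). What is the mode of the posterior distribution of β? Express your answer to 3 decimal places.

log p(β | y) = −Σ(yᵢ − βxᵢ)²/(2·4) − β²/(2·2) + const.
Setting the derivative to zero: Σxᵢ(yᵢ − βxᵢ)/4 − β/2 = 0, so β = Σxᵢyᵢ / (Σxᵢ² + σ²/τ²).
Σxᵢyᵢ = 4·5 + 6·13 + 1·(-1) = 97; Σxᵢ² = 53; σ²/τ² = 2.
β̂_MAP = 97 / (53 + 2) = 97/55 ≈ 1.764.

β̂_MAP = 1.764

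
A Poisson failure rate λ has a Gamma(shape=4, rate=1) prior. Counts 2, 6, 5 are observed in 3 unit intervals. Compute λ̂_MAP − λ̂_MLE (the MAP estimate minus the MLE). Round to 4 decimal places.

Σxᵢ = 13. Posterior is Gamma(17, 4); MAP = (17−1)/4 = 16/4 ≈ 4.00000.
MLE = x̄ = 13/3 ≈ 4.33333.
Difference = 16/4 − 13/3 = -1/3 ≈ -0.3333.

MAP − MLE = -0.3333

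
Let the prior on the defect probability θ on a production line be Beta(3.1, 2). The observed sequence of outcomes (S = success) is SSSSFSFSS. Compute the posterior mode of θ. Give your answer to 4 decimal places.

θ̂_MAP = 0.7521

Prior: Beta(3.1, 2).
Data: 7 successes in 9 trials (from the sequence). The binomial likelihood contributes θ^7(1−θ)^2, so the posterior is Beta(3.1+7, 2+2) = Beta(10.1, 4).
For Beta(a, b) with a, b > 1 the mode is (a−1)/(a+b−2) = 9.1/12.1 ≈ 0.7521.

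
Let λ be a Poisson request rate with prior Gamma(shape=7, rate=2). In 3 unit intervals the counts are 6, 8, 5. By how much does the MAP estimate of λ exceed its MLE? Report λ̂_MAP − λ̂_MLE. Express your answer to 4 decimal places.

Σxᵢ = 19. Posterior is Gamma(26, 5); MAP = (26−1)/5 = 25/5 ≈ 5.00000.
MLE = x̄ = 19/3 ≈ 6.33333.
Difference = 25/5 − 19/3 = -4/3 ≈ -1.3333.

MAP − MLE = -1.3333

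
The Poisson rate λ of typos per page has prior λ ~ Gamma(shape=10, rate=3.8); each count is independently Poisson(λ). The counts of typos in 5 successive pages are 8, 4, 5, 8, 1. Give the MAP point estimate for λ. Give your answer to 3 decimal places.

Σxᵢ = 8+4+5+8+1 = 26, with n = 5.
Posterior ∝ λ^9e^(−3.8λ) · λ^26e^(−5λ) = λ^35e^(−8.8λ), i.e. Gamma(shape=36, rate=8.8).
The mode of a Gamma(a, b) with a ≥ 1 (shape–rate) is (a−1)/b = 35/8.8 ≈ 3.977.

λ̂_MAP = 3.977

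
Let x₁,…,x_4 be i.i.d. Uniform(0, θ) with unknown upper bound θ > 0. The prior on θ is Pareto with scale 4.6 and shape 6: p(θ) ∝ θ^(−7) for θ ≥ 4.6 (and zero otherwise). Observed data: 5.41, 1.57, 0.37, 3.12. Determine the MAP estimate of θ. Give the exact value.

θ̂_MAP = 5.41

The Uniform(0, θ) likelihood is θ^(−n) for θ ≥ max(xᵢ), zero otherwise. Here max(xᵢ) = 5.41.
Posterior ∝ θ^(−7) · θ^(−4) = θ^(−11) on θ ≥ max(4.6, 5.41) = 5.41.
This density is strictly decreasing in θ, so the posterior mode lies at the lower boundary of the support.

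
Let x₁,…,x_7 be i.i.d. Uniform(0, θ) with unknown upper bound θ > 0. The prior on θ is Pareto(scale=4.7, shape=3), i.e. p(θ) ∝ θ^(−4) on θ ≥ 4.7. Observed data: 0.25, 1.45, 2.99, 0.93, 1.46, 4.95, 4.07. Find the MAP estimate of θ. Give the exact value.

θ̂_MAP = 4.95

The Uniform(0, θ) likelihood is θ^(−n) for θ ≥ max(xᵢ), zero otherwise. Here max(xᵢ) = 4.95.
Posterior ∝ θ^(−4) · θ^(−7) = θ^(−11) on θ ≥ max(4.7, 4.95) = 4.95.
This density is strictly decreasing in θ, so the posterior mode lies at the lower boundary of the support.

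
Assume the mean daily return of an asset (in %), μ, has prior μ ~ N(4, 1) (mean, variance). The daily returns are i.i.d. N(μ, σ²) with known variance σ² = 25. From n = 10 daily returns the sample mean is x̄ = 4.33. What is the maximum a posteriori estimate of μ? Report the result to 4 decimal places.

n = 10, x̄ = 4.33.
For a Normal prior and Normal likelihood with known variance, the posterior is Normal; its mode equals its mean, the precision-weighted average.
Prior precision 1/σ₀² = 1/1 = 1; data precision n/σ² = 10/25 = 0.4.
μ̂ = (1·4 + 0.4·4.33) / (1 + 0.4) = 5.732/1.4 = 1433/350 ≈ 4.0943.

μ̂_MAP = 4.0943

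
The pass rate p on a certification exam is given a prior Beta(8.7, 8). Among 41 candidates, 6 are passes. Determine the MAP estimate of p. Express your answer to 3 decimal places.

p̂_MAP = 0.246

Prior: Beta(8.7, 8).
Data: 6 successes in 41 trials. The binomial likelihood contributes p^6(1−p)^35, so the posterior is Beta(8.7+6, 8+35) = Beta(14.7, 43).
For Beta(a, b) with a, b > 1 the mode is (a−1)/(a+b−2) = 13.7/55.7 ≈ 0.246.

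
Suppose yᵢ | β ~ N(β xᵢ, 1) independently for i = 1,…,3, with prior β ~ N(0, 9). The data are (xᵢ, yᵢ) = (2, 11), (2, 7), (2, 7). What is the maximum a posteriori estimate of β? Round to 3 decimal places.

β̂_MAP = 4.128

log p(β | y) = −Σ(yᵢ − βxᵢ)²/(2·1) − β²/(2·9) + const.
Setting the derivative to zero: Σxᵢ(yᵢ − βxᵢ)/1 − β/9 = 0, so β = Σxᵢyᵢ / (Σxᵢ² + σ²/τ²).
Σxᵢyᵢ = 2·11 + 2·7 + 2·7 = 50; Σxᵢ² = 12; σ²/τ² = 1/9.
β̂_MAP = 50 / (12 + 1/9) = 50/(109/9) = 450/109 ≈ 4.128.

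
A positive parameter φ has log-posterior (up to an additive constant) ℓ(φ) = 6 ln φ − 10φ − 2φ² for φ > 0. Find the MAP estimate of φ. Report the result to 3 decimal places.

ℓ'(φ) = 6/φ − 10 − 4φ. Setting this to zero and multiplying by φ: 4φ² + 10φ − 6 = 0.
φ = (−10 + √(10² + 4·4·6)) / (2·4) = (−10 + √196) / 8 = (−10 + 14)/8 = 1/2.
ℓ''(φ) = −6/φ² − 4 < 0, confirming a maximum.

φ̂_MAP = 0.500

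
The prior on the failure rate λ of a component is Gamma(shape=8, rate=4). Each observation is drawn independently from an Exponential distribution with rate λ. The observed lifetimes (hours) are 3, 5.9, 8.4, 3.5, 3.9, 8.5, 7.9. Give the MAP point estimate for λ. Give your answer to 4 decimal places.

λ̂_MAP = 0.3104

The Exponential(rate=λ) likelihood is ∝ λ^n e^(−λΣtᵢ). Here n = 7 and Σtᵢ = 3 + 5.9 + 8.4 + 3.5 + 3.9 + 8.5 + 7.9 = 41.1.
Posterior ∝ λ^7e^(−4λ) · λ^7e^(−41.1λ) = λ^14e^(−45.1λ), i.e. Gamma(15, 45.1).
Mode = (a−1)/b = 14/45.1 ≈ 0.3104.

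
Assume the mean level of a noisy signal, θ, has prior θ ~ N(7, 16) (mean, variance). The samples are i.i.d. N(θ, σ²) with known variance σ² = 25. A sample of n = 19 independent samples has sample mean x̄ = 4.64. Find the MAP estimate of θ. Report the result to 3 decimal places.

n = 19, x̄ = 4.64.
For a Normal prior and Normal likelihood with known variance, the posterior is Normal; its mode equals its mean, the precision-weighted average.
Prior precision 1/σ₀² = 1/16 = 0.0625; data precision n/σ² = 19/25 = 0.76.
θ̂ = (0.0625·7 + 0.76·4.64) / (0.0625 + 0.76) = 3.9639/0.8225 = 39639/8225 ≈ 4.819.

θ̂_MAP = 4.819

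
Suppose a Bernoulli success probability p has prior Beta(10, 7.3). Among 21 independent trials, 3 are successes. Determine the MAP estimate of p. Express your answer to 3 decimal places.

p̂_MAP = 0.331

Prior: Beta(10, 7.3).
Data: 3 successes in 21 trials. The binomial likelihood contributes p^3(1−p)^18, so the posterior is Beta(10+3, 7.3+18) = Beta(13, 25.3).
For Beta(a, b) with a, b > 1 the mode is (a−1)/(a+b−2) = 12/36.3 ≈ 0.331.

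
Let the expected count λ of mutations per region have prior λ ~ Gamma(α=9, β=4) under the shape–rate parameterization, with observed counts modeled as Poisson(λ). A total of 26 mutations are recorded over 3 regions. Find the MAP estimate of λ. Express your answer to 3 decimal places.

λ̂_MAP = 4.857

Σxᵢ = 26, n = 3.
Posterior ∝ λ^8e^(−4λ) · λ^26e^(−3λ) = λ^34e^(−7λ), i.e. Gamma(shape=35, rate=7).
The mode of a Gamma(a, b) with a ≥ 1 (shape–rate) is (a−1)/b = 34/7 ≈ 4.857.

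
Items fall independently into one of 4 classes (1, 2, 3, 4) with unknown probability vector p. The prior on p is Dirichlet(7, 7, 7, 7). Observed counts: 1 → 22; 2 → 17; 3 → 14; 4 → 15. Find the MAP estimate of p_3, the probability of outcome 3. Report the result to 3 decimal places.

The posterior is Dirichlet(αᵢ + nᵢ) = Dirichlet(29, 24, 21, 22).
For a Dirichlet(a₁,…,a_K) with all aᵢ > 1, the mode has j-th component (aⱼ − 1)/(Σaᵢ − K).
Here Σaᵢ = 96 and K = 4, so p_3 = (21 − 1)/(96 − 4) = 20/92 ≈ 0.217.

MAP estimate: 0.217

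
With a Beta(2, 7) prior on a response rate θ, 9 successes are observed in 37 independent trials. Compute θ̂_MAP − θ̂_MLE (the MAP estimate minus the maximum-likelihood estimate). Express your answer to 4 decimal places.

MAP − MLE = -0.0160

Posterior is Beta(11, 35); MAP = (11−1)/(46−2) = 10/44 ≈ 0.22727.
MLE ignores the prior: θ̂_MLE = k/n = 9/37 ≈ 0.24324.
Difference = 10/44 − 9/37 = -13/814 ≈ -0.0160.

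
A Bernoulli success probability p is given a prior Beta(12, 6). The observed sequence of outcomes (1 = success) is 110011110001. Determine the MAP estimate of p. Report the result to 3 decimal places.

p̂_MAP = 0.643

Prior: Beta(12, 6).
Data: 7 successes in 12 trials (from the sequence). The binomial likelihood contributes p^7(1−p)^5, so the posterior is Beta(12+7, 6+5) = Beta(19, 11).
For Beta(a, b) with a, b > 1 the mode is (a−1)/(a+b−2) = 18/28 ≈ 0.643.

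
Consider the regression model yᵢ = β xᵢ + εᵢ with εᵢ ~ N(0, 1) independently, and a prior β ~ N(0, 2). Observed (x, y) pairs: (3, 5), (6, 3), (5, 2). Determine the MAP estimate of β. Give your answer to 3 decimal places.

β̂_MAP = 0.610

log p(β | y) = −Σ(yᵢ − βxᵢ)²/(2·1) − β²/(2·2) + const.
Setting the derivative to zero: Σxᵢ(yᵢ − βxᵢ)/1 − β/2 = 0, so β = Σxᵢyᵢ / (Σxᵢ² + σ²/τ²).
Σxᵢyᵢ = 3·5 + 6·3 + 5·2 = 43; Σxᵢ² = 70; σ²/τ² = 0.5.
β̂_MAP = 43 / (70 + 0.5) = 43/70.5 ≈ 0.610.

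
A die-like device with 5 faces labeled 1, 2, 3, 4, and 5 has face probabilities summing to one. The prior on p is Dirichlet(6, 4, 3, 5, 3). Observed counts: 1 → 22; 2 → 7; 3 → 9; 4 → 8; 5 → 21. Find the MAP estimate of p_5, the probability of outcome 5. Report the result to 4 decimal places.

The posterior is Dirichlet(αᵢ + nᵢ) = Dirichlet(28, 11, 12, 13, 24).
For a Dirichlet(a₁,…,a_K) with all aᵢ > 1, the mode has j-th component (aⱼ − 1)/(Σaᵢ − K).
Here Σaᵢ = 88 and K = 5, so p_5 = (24 − 1)/(88 − 5) = 23/83 ≈ 0.2771.

MAP estimate: 0.2771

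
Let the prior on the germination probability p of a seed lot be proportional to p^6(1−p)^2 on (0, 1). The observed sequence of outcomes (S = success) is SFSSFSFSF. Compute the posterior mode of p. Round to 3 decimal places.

The prior density ∝ p^6(1−p)^2 is the kernel of Beta(7, 3).
Data: 5 successes in 9 trials (from the sequence). The binomial likelihood contributes p^5(1−p)^4, so the posterior is Beta(7+5, 3+4) = Beta(12, 7).
For Beta(a, b) with a, b > 1 the mode is (a−1)/(a+b−2) = 11/17 ≈ 0.647.

p̂_MAP = 0.647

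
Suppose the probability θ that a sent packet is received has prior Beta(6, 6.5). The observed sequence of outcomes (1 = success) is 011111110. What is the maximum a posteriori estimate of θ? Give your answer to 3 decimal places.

θ̂_MAP = 0.615

Prior: Beta(6, 6.5).
Data: 7 successes in 9 trials (from the sequence). The binomial likelihood contributes θ^7(1−θ)^2, so the posterior is Beta(6+7, 6.5+2) = Beta(13, 8.5).
For Beta(a, b) with a, b > 1 the mode is (a−1)/(a+b−2) = 12/19.5 ≈ 0.615.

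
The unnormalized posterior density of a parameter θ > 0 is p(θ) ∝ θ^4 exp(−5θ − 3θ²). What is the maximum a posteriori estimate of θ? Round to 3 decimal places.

ℓ'(θ) = 4/θ − 5 − 6θ. Setting this to zero and multiplying by θ: 6θ² + 5θ − 4 = 0.
θ = (−5 + √(5² + 4·6·4)) / (2·6) = (−5 + √121) / 12 = (−5 + 11)/12 = 1/2.
ℓ''(θ) = −4/θ² − 6 < 0, confirming a maximum.

θ̂_MAP = 0.500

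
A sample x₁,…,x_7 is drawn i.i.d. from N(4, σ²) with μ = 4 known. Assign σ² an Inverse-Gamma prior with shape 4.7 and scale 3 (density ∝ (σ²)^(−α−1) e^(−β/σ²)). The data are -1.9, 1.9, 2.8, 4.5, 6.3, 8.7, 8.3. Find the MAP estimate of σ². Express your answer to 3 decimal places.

σ̂²_MAP = 5.042

Sum of squared deviations about the known mean: SS = (-1.9−4)² + (1.9−4)² + (2.8−4)² + (4.5−4)² + (6.3−4)² + (8.7−4)² + (8.3−4)² = 86.78.
The Normal likelihood contributes (σ²)^(−n/2) exp(−SS/(2σ²)), so the posterior is Inverse-Gamma(α + n/2, β + SS/2) = Inverse-Gamma(8.2, 46.39).
The mode of Inverse-Gamma(a, b) is b/(a+1) = 46.39/9.2 ≈ 5.042.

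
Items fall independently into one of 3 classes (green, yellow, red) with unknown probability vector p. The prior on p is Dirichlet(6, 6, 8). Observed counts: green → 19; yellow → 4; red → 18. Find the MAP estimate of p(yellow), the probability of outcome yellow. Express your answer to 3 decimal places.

The posterior is Dirichlet(αᵢ + nᵢ) = Dirichlet(25, 10, 26).
For a Dirichlet(a₁,…,a_K) with all aᵢ > 1, the mode has j-th component (aⱼ − 1)/(Σaᵢ − K).
Here Σaᵢ = 61 and K = 3, so p(yellow) = (10 − 1)/(61 − 3) = 9/58 ≈ 0.155.

MAP estimate of p(yellow) = 0.155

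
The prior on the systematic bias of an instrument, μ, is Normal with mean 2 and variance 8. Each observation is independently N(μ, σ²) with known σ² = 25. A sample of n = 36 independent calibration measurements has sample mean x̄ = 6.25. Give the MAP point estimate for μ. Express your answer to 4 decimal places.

μ̂_MAP = 5.9105

n = 36, x̄ = 6.25.
For a Normal prior and Normal likelihood with known variance, the posterior is Normal; its mode equals its mean, the precision-weighted average.
Prior precision 1/σ₀² = 1/8 = 0.125; data precision n/σ² = 36/25 = 1.44.
μ̂ = (0.125·2 + 1.44·6.25) / (0.125 + 1.44) = 9.25/1.565 = 1850/313 ≈ 5.9105.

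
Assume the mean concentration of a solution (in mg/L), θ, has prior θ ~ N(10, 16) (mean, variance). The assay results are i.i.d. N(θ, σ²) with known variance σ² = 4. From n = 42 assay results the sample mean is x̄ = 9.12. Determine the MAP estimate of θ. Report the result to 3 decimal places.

θ̂_MAP = 9.125

n = 42, x̄ = 9.12.
For a Normal prior and Normal likelihood with known variance, the posterior is Normal; its mode equals its mean, the precision-weighted average.
Prior precision 1/σ₀² = 1/16 = 0.0625; data precision n/σ² = 42/4 = 10.5.
θ̂ = (0.0625·10 + 10.5·9.12) / (0.0625 + 10.5) = 96.385/10.5625 = 38554/4225 ≈ 9.125.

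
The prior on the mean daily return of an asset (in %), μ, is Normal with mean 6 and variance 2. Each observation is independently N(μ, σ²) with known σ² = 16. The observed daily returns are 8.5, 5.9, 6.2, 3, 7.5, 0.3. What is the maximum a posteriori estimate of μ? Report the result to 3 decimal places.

n = 6; x̄ = (8.5 + 5.9 + 6.2 + 3 + 7.5 + 0.3)/6 = 31.4/6 = 157/30 ≈ 5.2333.
For a Normal prior and Normal likelihood with known variance, the posterior is Normal; its mode equals its mean, the precision-weighted average.
Prior precision 1/σ₀² = 1/2 = 0.5; data precision n/σ² = 6/16 = 0.375.
μ̂ = (0.5·6 + 0.375·(157/30)) / (0.5 + 0.375) = 4.9625/0.875 = 397/70 ≈ 5.671.

μ̂_MAP = 5.671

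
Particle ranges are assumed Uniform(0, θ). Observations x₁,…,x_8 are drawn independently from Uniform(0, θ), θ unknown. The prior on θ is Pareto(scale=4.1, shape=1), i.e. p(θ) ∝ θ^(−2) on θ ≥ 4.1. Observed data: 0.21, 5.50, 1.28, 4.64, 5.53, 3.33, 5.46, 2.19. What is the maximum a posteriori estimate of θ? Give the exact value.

The Uniform(0, θ) likelihood is θ^(−n) for θ ≥ max(xᵢ), zero otherwise. Here max(xᵢ) = 5.53.
Posterior ∝ θ^(−2) · θ^(−8) = θ^(−10) on θ ≥ max(4.1, 5.53) = 5.53.
This density is strictly decreasing in θ, so the posterior mode lies at the lower boundary of the support.

θ̂_MAP = 5.53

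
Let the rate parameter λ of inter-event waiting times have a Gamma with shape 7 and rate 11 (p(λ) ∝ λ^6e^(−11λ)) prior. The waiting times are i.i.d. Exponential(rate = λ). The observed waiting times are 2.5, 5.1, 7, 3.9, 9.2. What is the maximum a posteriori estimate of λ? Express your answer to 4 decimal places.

The Exponential(rate=λ) likelihood is ∝ λ^n e^(−λΣtᵢ). Here n = 5 and Σtᵢ = 2.5 + 5.1 + 7 + 3.9 + 9.2 = 27.7.
Posterior ∝ λ^6e^(−11λ) · λ^5e^(−27.7λ) = λ^11e^(−38.7λ), i.e. Gamma(12, 38.7).
Mode = (a−1)/b = 11/38.7 ≈ 0.2842.

λ̂_MAP = 0.2842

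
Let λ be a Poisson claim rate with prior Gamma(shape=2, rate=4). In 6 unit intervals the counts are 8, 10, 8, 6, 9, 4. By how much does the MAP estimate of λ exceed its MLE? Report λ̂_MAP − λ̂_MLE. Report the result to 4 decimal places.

MAP − MLE = -2.9000

Σxᵢ = 45. Posterior is Gamma(47, 10); MAP = (47−1)/10 = 46/10 ≈ 4.60000.
MLE = x̄ = 45/6 ≈ 7.50000.
Difference = 46/10 − 45/6 = -29/10 ≈ -2.9000.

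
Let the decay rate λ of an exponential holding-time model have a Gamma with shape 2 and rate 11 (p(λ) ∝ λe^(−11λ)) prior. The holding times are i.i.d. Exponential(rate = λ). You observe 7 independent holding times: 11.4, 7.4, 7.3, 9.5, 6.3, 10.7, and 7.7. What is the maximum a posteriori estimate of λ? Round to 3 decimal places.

λ̂_MAP = 0.112

The Exponential(rate=λ) likelihood is ∝ λ^n e^(−λΣtᵢ). Here n = 7 and Σtᵢ = 11.4 + 7.4 + 7.3 + 9.5 + 6.3 + 10.7 + 7.7 = 60.3.
Posterior ∝ λe^(−11λ) · λ^7e^(−60.3λ) = λ^8e^(−71.3λ), i.e. Gamma(9, 71.3).
Mode = (a−1)/b = 8/71.3 ≈ 0.112.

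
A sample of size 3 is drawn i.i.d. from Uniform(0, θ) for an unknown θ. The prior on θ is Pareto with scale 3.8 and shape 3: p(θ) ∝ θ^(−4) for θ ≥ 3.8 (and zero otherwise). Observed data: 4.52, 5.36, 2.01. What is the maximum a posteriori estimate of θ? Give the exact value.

The Uniform(0, θ) likelihood is θ^(−n) for θ ≥ max(xᵢ), zero otherwise. Here max(xᵢ) = 5.36.
Posterior ∝ θ^(−4) · θ^(−3) = θ^(−7) on θ ≥ max(3.8, 5.36) = 5.36.
This density is strictly decreasing in θ, so the posterior mode lies at the lower boundary of the support.

θ̂_MAP = 5.36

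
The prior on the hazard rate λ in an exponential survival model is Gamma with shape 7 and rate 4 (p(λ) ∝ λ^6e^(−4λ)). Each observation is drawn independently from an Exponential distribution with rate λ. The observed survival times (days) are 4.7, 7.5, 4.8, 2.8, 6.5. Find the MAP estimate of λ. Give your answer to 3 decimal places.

The Exponential(rate=λ) likelihood is ∝ λ^n e^(−λΣtᵢ). Here n = 5 and Σtᵢ = 4.7 + 7.5 + 4.8 + 2.8 + 6.5 = 26.3.
Posterior ∝ λ^6e^(−4λ) · λ^5e^(−26.3λ) = λ^11e^(−30.3λ), i.e. Gamma(12, 30.3).
Mode = (a−1)/b = 11/30.3 ≈ 0.363.

λ̂_MAP = 0.363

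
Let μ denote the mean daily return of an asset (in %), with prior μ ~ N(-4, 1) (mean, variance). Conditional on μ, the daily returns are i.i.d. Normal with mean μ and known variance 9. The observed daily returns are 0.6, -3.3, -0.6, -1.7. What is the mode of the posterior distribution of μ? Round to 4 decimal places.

μ̂_MAP = -3.1538

n = 4; x̄ = (0.6 + (-3.3) + (-0.6) + (-1.7))/4 = -5/4 = -1.25.
For a Normal prior and Normal likelihood with known variance, the posterior is Normal; its mode equals its mean, the precision-weighted average.
Prior precision 1/σ₀² = 1/1 = 1; data precision n/σ² = 4/9.
μ̂ = (1·(-4) + (4/9)·(-1.25)) / (1 + 4/9) = (-41/9)/(13/9) = -41/13 ≈ -3.1538.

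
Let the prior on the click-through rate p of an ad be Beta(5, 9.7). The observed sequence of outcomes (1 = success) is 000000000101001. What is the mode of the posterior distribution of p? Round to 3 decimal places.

Prior: Beta(5, 9.7).
Data: 3 successes in 15 trials (from the sequence). The binomial likelihood contributes p^3(1−p)^12, so the posterior is Beta(5+3, 9.7+12) = Beta(8, 21.7).
For Beta(a, b) with a, b > 1 the mode is (a−1)/(a+b−2) = 7/27.7 ≈ 0.253.

p̂_MAP = 0.253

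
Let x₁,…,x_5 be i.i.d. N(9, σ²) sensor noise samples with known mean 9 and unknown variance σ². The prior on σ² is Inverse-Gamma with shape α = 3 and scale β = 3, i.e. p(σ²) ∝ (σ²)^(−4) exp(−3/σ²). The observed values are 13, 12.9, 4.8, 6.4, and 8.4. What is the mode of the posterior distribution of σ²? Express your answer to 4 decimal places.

Sum of squared deviations about the known mean: SS = (13−9)² + (12.9−9)² + (4.8−9)² + (6.4−9)² + (8.4−9)² = 55.97.
The Normal likelihood contributes (σ²)^(−n/2) exp(−SS/(2σ²)), so the posterior is Inverse-Gamma(α + n/2, β + SS/2) = Inverse-Gamma(5.5, 30.985).
The mode of Inverse-Gamma(a, b) is b/(a+1) = 30.985/6.5 ≈ 4.7669.

σ̂²_MAP = 4.7669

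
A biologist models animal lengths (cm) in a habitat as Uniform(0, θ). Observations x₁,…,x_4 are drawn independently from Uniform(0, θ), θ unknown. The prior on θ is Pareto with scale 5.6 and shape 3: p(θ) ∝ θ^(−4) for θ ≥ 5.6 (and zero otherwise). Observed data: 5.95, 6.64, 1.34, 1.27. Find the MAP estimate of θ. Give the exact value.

The Uniform(0, θ) likelihood is θ^(−n) for θ ≥ max(xᵢ), zero otherwise. Here max(xᵢ) = 6.64.
Posterior ∝ θ^(−4) · θ^(−4) = θ^(−8) on θ ≥ max(5.6, 6.64) = 6.64.
This density is strictly decreasing in θ, so the posterior mode lies at the lower boundary of the support.

θ̂_MAP = 6.64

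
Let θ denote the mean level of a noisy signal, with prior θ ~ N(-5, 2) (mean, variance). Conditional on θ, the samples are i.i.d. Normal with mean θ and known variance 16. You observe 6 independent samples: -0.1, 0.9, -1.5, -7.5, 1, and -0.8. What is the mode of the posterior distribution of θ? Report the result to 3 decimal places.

θ̂_MAP = -3.429

n = 6; x̄ = ((-0.1) + 0.9 + (-1.5) + (-7.5) + 1 + (-0.8))/6 = -8/6 = -4/3 ≈ -1.3333.
For a Normal prior and Normal likelihood with known variance, the posterior is Normal; its mode equals its mean, the precision-weighted average.
Prior precision 1/σ₀² = 1/2 = 0.5; data precision n/σ² = 6/16 = 0.375.
θ̂ = (0.5·(-5) + 0.375·(-4/3)) / (0.5 + 0.375) = (-3)/0.875 = -24/7 ≈ -3.429.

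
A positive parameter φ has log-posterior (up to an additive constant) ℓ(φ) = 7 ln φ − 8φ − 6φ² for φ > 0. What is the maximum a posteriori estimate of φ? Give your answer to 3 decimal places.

ℓ'(φ) = 7/φ − 8 − 12φ. Setting this to zero and multiplying by φ: 12φ² + 8φ − 7 = 0.
φ = (−8 + √(8² + 4·12·7)) / (2·12) = (−8 + √400) / 24 = (−8 + 20)/24 = 1/2.
ℓ''(φ) = −7/φ² − 12 < 0, confirming a maximum.

φ̂_MAP = 0.500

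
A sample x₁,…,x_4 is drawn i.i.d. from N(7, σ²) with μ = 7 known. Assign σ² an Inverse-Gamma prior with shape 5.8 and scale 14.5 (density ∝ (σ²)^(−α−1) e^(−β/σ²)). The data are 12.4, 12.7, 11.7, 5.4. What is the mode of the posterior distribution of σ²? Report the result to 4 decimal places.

Sum of squared deviations about the known mean: SS = (12.4−7)² + (12.7−7)² + (11.7−7)² + (5.4−7)² = 86.3.
The Normal likelihood contributes (σ²)^(−n/2) exp(−SS/(2σ²)), so the posterior is Inverse-Gamma(α + n/2, β + SS/2) = Inverse-Gamma(7.8, 57.65).
The mode of Inverse-Gamma(a, b) is b/(a+1) = 57.65/8.8 ≈ 6.5511.

σ̂²_MAP = 6.5511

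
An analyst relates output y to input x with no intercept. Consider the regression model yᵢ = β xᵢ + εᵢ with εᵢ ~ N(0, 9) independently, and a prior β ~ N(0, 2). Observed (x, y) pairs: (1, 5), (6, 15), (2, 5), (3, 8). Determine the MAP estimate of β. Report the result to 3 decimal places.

log p(β | y) = −Σ(yᵢ − βxᵢ)²/(2·9) − β²/(2·2) + const.
Setting the derivative to zero: Σxᵢ(yᵢ − βxᵢ)/9 − β/2 = 0, so β = Σxᵢyᵢ / (Σxᵢ² + σ²/τ²).
Σxᵢyᵢ = 1·5 + 6·15 + 2·5 + 3·8 = 129; Σxᵢ² = 50; σ²/τ² = 4.5.
β̂_MAP = 129 / (50 + 4.5) = 129/54.5 ≈ 2.367.

β̂_MAP = 2.367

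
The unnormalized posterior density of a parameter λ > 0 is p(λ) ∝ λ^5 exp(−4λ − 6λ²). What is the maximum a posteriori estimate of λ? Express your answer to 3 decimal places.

λ̂_MAP = 0.500

ℓ'(λ) = 5/λ − 4 − 12λ. Setting this to zero and multiplying by λ: 12λ² + 4λ − 5 = 0.
λ = (−4 + √(4² + 4·12·5)) / (2·12) = (−4 + √256) / 24 = (−4 + 16)/24 = 1/2.
ℓ''(λ) = −5/λ² − 12 < 0, confirming a maximum.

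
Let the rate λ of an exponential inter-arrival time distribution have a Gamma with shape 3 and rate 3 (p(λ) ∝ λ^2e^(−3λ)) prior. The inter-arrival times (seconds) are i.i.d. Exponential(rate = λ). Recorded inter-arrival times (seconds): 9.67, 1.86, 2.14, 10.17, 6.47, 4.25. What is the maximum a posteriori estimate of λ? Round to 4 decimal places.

The Exponential(rate=λ) likelihood is ∝ λ^n e^(−λΣtᵢ). Here n = 6 and Σtᵢ = 9.67 + 1.86 + 2.14 + 10.17 + 6.47 + 4.25 = 34.56.
Posterior ∝ λ^2e^(−3λ) · λ^6e^(−34.56λ) = λ^8e^(−37.56λ), i.e. Gamma(9, 37.56).
Mode = (a−1)/b = 8/37.56 ≈ 0.2130.

λ̂_MAP = 0.2130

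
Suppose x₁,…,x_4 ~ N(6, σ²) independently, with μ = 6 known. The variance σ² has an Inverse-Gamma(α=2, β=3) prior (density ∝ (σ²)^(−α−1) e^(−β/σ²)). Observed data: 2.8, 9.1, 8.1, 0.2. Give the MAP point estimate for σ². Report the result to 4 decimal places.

Sum of squared deviations about the known mean: SS = (2.8−6)² + (9.1−6)² + (8.1−6)² + (0.2−6)² = 57.9.
The Normal likelihood contributes (σ²)^(−n/2) exp(−SS/(2σ²)), so the posterior is Inverse-Gamma(α + n/2, β + SS/2) = Inverse-Gamma(4, 31.95).
The mode of Inverse-Gamma(a, b) is b/(a+1) = 31.95/5 ≈ 6.3900.

σ̂²_MAP = 6.3900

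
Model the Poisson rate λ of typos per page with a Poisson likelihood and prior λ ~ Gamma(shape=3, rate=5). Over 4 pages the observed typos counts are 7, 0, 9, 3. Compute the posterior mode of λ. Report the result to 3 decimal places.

Σxᵢ = 7+0+9+3 = 19, with n = 4.
Posterior ∝ λ^2e^(−5λ) · λ^19e^(−4λ) = λ^21e^(−9λ), i.e. Gamma(shape=22, rate=9).
The mode of a Gamma(a, b) with a ≥ 1 (shape–rate) is (a−1)/b = 21/9 ≈ 2.333.

λ̂_MAP = 2.333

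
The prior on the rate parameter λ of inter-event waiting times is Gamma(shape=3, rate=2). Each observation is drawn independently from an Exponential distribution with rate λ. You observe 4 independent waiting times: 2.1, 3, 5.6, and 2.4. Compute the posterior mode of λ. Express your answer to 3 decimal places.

The Exponential(rate=λ) likelihood is ∝ λ^n e^(−λΣtᵢ). Here n = 4 and Σtᵢ = 2.1 + 3 + 5.6 + 2.4 = 13.1.
Posterior ∝ λ^2e^(−2λ) · λ^4e^(−13.1λ) = λ^6e^(−15.1λ), i.e. Gamma(7, 15.1).
Mode = (a−1)/b = 6/15.1 ≈ 0.397.

λ̂_MAP = 0.397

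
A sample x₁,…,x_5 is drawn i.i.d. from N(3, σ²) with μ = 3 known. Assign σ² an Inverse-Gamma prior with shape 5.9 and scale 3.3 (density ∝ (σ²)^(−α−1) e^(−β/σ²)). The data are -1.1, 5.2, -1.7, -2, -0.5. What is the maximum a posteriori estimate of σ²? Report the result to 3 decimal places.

σ̂²_MAP = 4.659

Sum of squared deviations about the known mean: SS = (-1.1−3)² + (5.2−3)² + (-1.7−3)² + (-2−3)² + (-0.5−3)² = 80.99.
The Normal likelihood contributes (σ²)^(−n/2) exp(−SS/(2σ²)), so the posterior is Inverse-Gamma(α + n/2, β + SS/2) = Inverse-Gamma(8.4, 43.795).
The mode of Inverse-Gamma(a, b) is b/(a+1) = 43.795/9.4 ≈ 4.659.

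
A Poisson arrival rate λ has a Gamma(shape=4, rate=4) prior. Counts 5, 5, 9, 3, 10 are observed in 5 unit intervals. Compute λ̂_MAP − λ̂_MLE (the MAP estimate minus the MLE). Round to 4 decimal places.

MAP − MLE = -2.5111

Σxᵢ = 32. Posterior is Gamma(36, 9); MAP = (36−1)/9 = 35/9 ≈ 3.88889.
MLE = x̄ = 32/5 ≈ 6.40000.
Difference = 35/9 − 32/5 = -113/45 ≈ -2.5111.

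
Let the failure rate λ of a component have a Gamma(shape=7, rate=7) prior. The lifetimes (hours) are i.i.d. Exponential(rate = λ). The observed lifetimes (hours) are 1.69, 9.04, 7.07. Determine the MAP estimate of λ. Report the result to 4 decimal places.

λ̂_MAP = 0.3629

The Exponential(rate=λ) likelihood is ∝ λ^n e^(−λΣtᵢ). Here n = 3 and Σtᵢ = 1.69 + 9.04 + 7.07 = 17.80.
Posterior ∝ λ^6e^(−7λ) · λ^3e^(−17.80λ) = λ^9e^(−24.80λ), i.e. Gamma(10, 24.80).
Mode = (a−1)/b = 9/24.80 ≈ 0.3629.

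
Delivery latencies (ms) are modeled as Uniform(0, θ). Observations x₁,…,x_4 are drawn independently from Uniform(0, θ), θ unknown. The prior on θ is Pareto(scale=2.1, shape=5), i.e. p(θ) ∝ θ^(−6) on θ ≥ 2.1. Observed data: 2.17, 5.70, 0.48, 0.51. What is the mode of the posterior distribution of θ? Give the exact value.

θ̂_MAP = 5.70

The Uniform(0, θ) likelihood is θ^(−n) for θ ≥ max(xᵢ), zero otherwise. Here max(xᵢ) = 5.70.
Posterior ∝ θ^(−6) · θ^(−4) = θ^(−10) on θ ≥ max(2.1, 5.70) = 5.70.
This density is strictly decreasing in θ, so the posterior mode lies at the lower boundary of the support.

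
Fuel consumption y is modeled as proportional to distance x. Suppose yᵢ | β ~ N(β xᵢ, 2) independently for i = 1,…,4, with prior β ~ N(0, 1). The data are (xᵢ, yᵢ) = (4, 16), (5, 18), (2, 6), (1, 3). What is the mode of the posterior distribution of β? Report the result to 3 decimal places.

β̂_MAP = 3.521

log p(β | y) = −Σ(yᵢ − βxᵢ)²/(2·2) − β²/(2·1) + const.
Setting the derivative to zero: Σxᵢ(yᵢ − βxᵢ)/2 − β/1 = 0, so β = Σxᵢyᵢ / (Σxᵢ² + σ²/τ²).
Σxᵢyᵢ = 4·16 + 5·18 + 2·6 + 1·3 = 169; Σxᵢ² = 46; σ²/τ² = 2.
β̂_MAP = 169 / (46 + 2) = 169/48 ≈ 3.521.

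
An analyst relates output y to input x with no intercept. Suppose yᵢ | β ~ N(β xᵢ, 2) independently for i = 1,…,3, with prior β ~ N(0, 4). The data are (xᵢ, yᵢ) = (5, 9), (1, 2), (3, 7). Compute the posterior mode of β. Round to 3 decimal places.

log p(β | y) = −Σ(yᵢ − βxᵢ)²/(2·2) − β²/(2·4) + const.
Setting the derivative to zero: Σxᵢ(yᵢ − βxᵢ)/2 − β/4 = 0, so β = Σxᵢyᵢ / (Σxᵢ² + σ²/τ²).
Σxᵢyᵢ = 5·9 + 1·2 + 3·7 = 68; Σxᵢ² = 35; σ²/τ² = 0.5.
β̂_MAP = 68 / (35 + 0.5) = 68/35.5 ≈ 1.915.

β̂_MAP = 1.915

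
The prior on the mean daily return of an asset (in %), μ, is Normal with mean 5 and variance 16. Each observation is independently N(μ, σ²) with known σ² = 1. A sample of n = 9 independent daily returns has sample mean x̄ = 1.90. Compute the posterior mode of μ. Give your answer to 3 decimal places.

n = 9, x̄ = 1.90.
For a Normal prior and Normal likelihood with known variance, the posterior is Normal; its mode equals its mean, the precision-weighted average.
Prior precision 1/σ₀² = 1/16 = 0.0625; data precision n/σ² = 9/1 = 9.
μ̂ = (0.0625·5 + 9·1.9) / (0.0625 + 9) = 17.4125/9.0625 = 1393/725 ≈ 1.921.

μ̂_MAP = 1.921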